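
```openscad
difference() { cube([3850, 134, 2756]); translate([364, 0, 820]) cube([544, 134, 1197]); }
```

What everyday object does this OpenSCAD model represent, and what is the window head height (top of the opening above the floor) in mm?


A wall with a window opening. The window head height is 2017 mm.

A wall with a rectangular opening subtracted — a window. Sill at z = 820, opening 1197 mm tall, so the head is at 820 + 1197 = 2017 mm.


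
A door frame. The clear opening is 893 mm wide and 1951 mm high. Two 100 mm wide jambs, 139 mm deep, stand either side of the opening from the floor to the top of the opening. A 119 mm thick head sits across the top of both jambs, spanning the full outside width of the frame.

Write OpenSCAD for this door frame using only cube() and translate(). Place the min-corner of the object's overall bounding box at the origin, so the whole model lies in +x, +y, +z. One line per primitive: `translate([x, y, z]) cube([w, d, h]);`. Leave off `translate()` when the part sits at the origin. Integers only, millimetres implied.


cube([100, 139, 1951]);
translate([993, 0, 0]) cube([100, 139, 1951]);
translate([0, 0, 1951]) cube([1093, 139, 119]);


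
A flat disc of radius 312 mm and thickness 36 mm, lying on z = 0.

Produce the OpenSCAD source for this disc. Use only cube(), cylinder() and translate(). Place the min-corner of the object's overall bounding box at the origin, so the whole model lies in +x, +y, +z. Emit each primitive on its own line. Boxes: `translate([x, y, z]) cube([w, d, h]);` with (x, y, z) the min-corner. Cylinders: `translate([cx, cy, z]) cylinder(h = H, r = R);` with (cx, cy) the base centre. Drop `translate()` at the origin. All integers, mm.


translate([312, 312, 0]) cylinder(h = 36, r = 312);


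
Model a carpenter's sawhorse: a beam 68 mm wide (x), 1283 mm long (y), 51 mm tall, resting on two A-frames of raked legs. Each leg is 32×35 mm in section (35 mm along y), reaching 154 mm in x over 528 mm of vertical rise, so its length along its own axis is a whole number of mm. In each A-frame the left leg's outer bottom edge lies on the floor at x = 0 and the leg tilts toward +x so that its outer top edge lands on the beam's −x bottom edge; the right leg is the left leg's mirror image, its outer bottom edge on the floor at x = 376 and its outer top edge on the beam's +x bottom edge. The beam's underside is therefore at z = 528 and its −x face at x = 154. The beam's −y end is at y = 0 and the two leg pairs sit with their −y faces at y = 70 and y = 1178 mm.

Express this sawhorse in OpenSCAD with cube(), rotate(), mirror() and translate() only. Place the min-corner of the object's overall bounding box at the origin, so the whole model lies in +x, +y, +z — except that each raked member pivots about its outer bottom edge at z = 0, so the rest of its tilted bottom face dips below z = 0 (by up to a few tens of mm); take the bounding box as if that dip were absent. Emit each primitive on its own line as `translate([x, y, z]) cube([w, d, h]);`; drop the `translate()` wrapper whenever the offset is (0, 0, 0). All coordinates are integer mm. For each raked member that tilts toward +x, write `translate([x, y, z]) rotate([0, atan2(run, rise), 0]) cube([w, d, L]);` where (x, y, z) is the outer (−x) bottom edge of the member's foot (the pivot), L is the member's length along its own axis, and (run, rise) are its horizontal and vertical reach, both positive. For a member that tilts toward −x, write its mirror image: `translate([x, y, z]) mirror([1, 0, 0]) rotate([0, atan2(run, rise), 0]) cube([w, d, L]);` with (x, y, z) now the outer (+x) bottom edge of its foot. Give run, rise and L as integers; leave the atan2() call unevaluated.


// leg length = √(154² + 528²) = 550
// right-leg outer foot x = 2·154 + 68 = 376
// beam min-corner = (154, 0, 528)
translate([154, 0, 528]) cube([68, 1283, 51]);
translate([0, 70, 0]) rotate([0, atan2(154, 528), 0]) cube([32, 35, 550]);
translate([376, 70, 0]) mirror([1, 0, 0]) rotate([0, atan2(154, 528), 0]) cube([32, 35, 550]);
translate([0, 1178, 0]) rotate([0, atan2(154, 528), 0]) cube([32, 35, 550]);
translate([376, 1178, 0]) mirror([1, 0, 0]) rotate([0, atan2(154, 528), 0]) cube([32, 35, 550]);


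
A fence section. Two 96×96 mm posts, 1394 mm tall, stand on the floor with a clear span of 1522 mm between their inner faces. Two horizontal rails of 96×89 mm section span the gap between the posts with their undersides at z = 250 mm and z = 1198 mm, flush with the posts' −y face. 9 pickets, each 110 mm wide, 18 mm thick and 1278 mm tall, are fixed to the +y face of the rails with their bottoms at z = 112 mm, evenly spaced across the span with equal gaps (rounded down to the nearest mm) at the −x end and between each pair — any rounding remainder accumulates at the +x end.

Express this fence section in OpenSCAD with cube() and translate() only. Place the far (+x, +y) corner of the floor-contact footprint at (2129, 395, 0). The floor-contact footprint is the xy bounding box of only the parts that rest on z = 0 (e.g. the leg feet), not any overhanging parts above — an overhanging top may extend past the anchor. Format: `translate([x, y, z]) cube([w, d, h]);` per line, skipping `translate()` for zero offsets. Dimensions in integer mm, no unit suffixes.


translate([415, 299, 0]) cube([96, 96, 1394]);
translate([2033, 299, 0]) cube([96, 96, 1394]);
translate([511, 299, 250]) cube([1522, 96, 89]);
translate([511, 299, 1198]) cube([1522, 96, 89]);
translate([564, 395, 112]) cube([110, 18, 1278]);
translate([727, 395, 112]) cube([110, 18, 1278]);
translate([890, 395, 112]) cube([110, 18, 1278]);
translate([1053, 395, 112]) cube([110, 18, 1278]);
translate([1216, 395, 112]) cube([110, 18, 1278]);
translate([1379, 395, 112]) cube([110, 18, 1278]);
translate([1542, 395, 112]) cube([110, 18, 1278]);
translate([1705, 395, 112]) cube([110, 18, 1278]);
translate([1868, 395, 112]) cube([110, 18, 1278]);


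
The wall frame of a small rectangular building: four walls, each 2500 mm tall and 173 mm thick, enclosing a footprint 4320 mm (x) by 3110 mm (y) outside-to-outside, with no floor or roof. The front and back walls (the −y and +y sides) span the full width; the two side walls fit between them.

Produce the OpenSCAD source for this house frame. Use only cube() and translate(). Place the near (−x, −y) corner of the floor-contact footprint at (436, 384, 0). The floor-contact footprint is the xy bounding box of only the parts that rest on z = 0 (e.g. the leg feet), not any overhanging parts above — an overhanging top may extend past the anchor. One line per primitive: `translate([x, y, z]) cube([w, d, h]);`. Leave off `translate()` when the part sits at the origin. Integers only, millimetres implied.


translate([436, 384, 0]) cube([4320, 173, 2500]);
translate([436, 3321, 0]) cube([4320, 173, 2500]);
translate([436, 557, 0]) cube([173, 2764, 2500]);
translate([4583, 557, 0]) cube([173, 2764, 2500]);


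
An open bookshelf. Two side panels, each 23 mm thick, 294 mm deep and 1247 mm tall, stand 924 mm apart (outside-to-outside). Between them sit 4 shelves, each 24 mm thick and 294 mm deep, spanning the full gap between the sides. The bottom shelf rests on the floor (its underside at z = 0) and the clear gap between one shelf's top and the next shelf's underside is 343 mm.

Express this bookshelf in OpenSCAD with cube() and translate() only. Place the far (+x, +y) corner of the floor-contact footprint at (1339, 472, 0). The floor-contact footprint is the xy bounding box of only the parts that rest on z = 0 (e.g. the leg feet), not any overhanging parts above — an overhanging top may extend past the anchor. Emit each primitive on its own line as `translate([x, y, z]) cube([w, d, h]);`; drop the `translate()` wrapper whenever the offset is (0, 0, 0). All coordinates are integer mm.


translate([415, 178, 0]) cube([23, 294, 1247]);
translate([1316, 178, 0]) cube([23, 294, 1247]);
translate([438, 178, 0]) cube([878, 294, 24]);
translate([438, 178, 367]) cube([878, 294, 24]);
translate([438, 178, 734]) cube([878, 294, 24]);
translate([438, 178, 1101]) cube([878, 294, 24]);


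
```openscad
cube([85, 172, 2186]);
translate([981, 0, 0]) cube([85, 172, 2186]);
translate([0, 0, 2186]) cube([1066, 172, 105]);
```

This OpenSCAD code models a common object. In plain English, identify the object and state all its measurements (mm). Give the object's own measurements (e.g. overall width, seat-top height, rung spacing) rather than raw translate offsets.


A door frame. The clear opening is 896 mm wide and 2186 mm high. Two 85 mm wide jambs, 172 mm deep, stand either side of the opening from the floor to the top of the opening. A 105 mm thick head sits across the top of both jambs, spanning the full outside width of the frame.


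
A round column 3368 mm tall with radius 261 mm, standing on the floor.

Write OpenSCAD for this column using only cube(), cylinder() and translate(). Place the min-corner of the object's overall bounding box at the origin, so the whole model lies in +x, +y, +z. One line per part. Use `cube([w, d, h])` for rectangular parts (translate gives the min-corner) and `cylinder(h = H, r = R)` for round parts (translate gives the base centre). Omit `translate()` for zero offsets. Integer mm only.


translate([261, 261, 0]) cylinder(h = 3368, r = 261);


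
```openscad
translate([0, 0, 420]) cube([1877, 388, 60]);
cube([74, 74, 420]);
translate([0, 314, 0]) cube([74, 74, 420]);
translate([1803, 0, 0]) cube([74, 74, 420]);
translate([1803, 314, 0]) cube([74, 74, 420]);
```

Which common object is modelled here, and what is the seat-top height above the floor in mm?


A bench. The seat-top height is 480 mm.

A long slab on four corner posts — a bench. The slab sits at z = 420 with thickness 60, so the top is 420 + 60 = 480 mm.


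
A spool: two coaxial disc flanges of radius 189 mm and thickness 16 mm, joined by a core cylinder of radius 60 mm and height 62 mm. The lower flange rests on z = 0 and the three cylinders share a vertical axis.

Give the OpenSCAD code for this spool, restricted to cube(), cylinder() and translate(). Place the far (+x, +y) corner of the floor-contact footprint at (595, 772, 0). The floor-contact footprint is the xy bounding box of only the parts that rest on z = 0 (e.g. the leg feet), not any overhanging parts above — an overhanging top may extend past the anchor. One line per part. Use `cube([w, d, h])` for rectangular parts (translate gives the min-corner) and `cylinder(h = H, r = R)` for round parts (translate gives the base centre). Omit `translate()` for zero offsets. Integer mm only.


translate([406, 583, 0]) cylinder(h = 16, r = 189);
translate([406, 583, 16]) cylinder(h = 62, r = 60);
translate([406, 583, 78]) cylinder(h = 16, r = 189);


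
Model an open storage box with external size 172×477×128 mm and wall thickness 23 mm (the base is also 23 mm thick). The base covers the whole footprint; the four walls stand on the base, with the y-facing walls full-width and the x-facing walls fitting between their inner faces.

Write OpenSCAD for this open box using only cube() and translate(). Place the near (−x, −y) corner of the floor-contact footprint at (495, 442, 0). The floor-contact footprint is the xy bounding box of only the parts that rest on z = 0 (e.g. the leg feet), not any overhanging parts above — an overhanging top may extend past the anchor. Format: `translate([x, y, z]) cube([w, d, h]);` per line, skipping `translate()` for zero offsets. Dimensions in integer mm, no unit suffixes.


translate([495, 442, 0]) cube([172, 477, 23]);
translate([495, 442, 23]) cube([172, 23, 105]);
translate([495, 896, 23]) cube([172, 23, 105]);
translate([495, 465, 23]) cube([23, 431, 105]);
translate([644, 465, 23]) cube([23, 431, 105]);


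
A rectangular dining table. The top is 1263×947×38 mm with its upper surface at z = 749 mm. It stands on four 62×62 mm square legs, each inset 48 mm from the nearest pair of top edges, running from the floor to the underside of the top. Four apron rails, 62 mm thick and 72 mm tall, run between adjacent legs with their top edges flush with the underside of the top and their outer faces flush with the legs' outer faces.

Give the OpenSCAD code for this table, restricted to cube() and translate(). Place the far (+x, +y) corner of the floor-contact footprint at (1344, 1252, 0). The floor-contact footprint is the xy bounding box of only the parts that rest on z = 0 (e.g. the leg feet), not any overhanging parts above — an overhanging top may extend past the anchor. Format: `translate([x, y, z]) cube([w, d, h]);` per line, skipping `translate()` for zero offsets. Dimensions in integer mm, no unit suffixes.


// leg_h = 749 - 38 = 711
// apron z = 711 - 72 = 639
translate([129, 353, 711]) cube([1263, 947, 38]);
translate([177, 401, 0]) cube([62, 62, 711]);
translate([1282, 401, 0]) cube([62, 62, 711]);
translate([177, 1190, 0]) cube([62, 62, 711]);
translate([1282, 1190, 0]) cube([62, 62, 711]);
translate([239, 401, 639]) cube([1043, 62, 72]);
translate([239, 1190, 639]) cube([1043, 62, 72]);
translate([177, 463, 639]) cube([62, 727, 72]);
translate([1282, 463, 639]) cube([62, 727, 72]);


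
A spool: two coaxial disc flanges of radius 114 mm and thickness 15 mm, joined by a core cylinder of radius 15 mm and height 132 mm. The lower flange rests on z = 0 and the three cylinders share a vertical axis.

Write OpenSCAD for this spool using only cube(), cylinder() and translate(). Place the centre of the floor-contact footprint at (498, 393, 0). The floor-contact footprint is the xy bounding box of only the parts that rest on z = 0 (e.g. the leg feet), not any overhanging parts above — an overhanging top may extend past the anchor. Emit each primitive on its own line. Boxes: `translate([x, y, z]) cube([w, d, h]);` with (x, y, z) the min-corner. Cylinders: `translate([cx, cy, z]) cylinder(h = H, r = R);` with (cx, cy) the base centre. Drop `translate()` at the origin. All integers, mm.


translate([498, 393, 0]) cylinder(h = 15, r = 114);
translate([498, 393, 15]) cylinder(h = 132, r = 15);
translate([498, 393, 147]) cylinder(h = 15, r = 114);


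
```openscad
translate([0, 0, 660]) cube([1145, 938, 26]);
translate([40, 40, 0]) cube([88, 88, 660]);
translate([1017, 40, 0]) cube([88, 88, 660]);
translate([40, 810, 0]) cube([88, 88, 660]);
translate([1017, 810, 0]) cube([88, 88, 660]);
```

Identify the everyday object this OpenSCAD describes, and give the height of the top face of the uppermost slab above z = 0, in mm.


A table. The table height is 686 mm.

A 1145×938×26 slab sits at z = 660 on four 88 mm square posts — a table. The top surface is at 660 + 26 = 686 mm.


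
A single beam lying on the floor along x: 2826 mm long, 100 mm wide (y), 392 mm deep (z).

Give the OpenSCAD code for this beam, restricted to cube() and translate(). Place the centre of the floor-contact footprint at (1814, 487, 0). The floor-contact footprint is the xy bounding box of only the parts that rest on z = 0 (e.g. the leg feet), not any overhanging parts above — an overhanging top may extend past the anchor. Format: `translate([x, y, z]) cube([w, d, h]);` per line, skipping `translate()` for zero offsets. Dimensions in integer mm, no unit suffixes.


translate([401, 437, 0]) cube([2826, 100, 392]);


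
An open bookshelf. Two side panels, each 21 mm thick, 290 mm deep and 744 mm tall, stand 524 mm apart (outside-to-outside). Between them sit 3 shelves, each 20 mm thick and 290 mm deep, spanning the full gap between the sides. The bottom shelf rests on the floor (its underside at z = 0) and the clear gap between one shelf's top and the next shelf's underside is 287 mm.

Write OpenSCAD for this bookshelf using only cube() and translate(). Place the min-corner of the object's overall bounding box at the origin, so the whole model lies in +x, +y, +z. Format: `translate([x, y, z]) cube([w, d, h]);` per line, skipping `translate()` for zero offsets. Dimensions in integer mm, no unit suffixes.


cube([21, 290, 744]);
translate([503, 0, 0]) cube([21, 290, 744]);
translate([21, 0, 0]) cube([482, 290, 20]);
translate([21, 0, 307]) cube([482, 290, 20]);
translate([21, 0, 614]) cube([482, 290, 20]);


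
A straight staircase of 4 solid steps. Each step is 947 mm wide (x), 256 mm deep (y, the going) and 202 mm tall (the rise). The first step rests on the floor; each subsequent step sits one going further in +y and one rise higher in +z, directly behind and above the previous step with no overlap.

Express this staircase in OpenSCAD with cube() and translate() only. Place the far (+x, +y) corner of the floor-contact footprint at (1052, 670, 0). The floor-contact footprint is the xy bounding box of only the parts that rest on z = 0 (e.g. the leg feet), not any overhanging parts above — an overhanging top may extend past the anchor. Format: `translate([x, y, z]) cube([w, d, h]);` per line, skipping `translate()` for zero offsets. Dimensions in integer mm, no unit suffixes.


translate([105, 414, 0]) cube([947, 256, 202]);
translate([105, 670, 202]) cube([947, 256, 202]);
translate([105, 926, 404]) cube([947, 256, 202]);
translate([105, 1182, 606]) cube([947, 256, 202]);


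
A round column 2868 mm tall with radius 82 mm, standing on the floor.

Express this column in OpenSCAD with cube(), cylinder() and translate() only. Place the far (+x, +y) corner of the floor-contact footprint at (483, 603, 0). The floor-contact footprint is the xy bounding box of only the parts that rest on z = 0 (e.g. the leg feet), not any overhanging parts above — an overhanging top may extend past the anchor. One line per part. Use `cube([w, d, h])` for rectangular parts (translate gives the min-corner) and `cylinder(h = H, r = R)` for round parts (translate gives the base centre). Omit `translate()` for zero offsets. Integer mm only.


translate([401, 521, 0]) cylinder(h = 2868, r = 82);


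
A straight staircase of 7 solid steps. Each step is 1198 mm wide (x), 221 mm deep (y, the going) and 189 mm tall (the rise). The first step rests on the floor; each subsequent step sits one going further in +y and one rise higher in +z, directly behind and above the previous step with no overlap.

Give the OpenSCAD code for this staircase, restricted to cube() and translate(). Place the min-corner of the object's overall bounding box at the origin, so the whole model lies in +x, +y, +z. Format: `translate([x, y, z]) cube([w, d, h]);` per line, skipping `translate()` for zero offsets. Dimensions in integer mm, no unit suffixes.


cube([1198, 221, 189]);
translate([0, 221, 189]) cube([1198, 221, 189]);
translate([0, 442, 378]) cube([1198, 221, 189]);
translate([0, 663, 567]) cube([1198, 221, 189]);
translate([0, 884, 756]) cube([1198, 221, 189]);
translate([0, 1105, 945]) cube([1198, 221, 189]);
translate([0, 1326, 1134]) cube([1198, 221, 189]);


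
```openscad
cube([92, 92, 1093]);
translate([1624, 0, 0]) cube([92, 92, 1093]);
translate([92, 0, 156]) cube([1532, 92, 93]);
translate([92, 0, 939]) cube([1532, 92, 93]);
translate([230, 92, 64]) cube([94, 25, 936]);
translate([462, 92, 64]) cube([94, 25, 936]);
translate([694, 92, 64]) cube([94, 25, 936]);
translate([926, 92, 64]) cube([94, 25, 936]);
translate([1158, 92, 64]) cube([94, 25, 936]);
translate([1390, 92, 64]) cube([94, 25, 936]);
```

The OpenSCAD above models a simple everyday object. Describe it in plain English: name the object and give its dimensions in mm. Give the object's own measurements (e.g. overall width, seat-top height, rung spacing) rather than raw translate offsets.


A fence section. Two 92×92 mm posts, 1093 mm tall, stand on the floor with a clear span of 1532 mm between their inner faces. Two horizontal rails of 92×93 mm section span the gap between the posts with their undersides at z = 156 mm and z = 939 mm, flush with the posts' −y face. 6 pickets, each 94 mm wide, 25 mm thick and 936 mm tall, are fixed to the +y face of the rails with their bottoms at z = 64 mm, spaced across the span with a 138 mm gap after the −x post and between neighbouring pickets, with 140 mm left before the +x post.


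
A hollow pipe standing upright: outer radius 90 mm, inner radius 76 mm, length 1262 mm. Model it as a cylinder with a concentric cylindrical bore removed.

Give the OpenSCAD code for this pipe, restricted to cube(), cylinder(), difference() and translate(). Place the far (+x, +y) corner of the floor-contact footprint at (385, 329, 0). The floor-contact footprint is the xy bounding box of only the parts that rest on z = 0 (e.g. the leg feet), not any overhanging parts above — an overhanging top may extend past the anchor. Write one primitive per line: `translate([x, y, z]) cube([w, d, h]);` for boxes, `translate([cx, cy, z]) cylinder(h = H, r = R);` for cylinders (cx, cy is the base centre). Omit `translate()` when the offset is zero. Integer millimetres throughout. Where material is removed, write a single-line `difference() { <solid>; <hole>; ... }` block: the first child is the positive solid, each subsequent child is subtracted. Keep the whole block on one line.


difference() { translate([295, 239, 0]) cylinder(h = 1262, r = 90); translate([295, 239, 0]) cylinder(h = 1262, r = 76); }


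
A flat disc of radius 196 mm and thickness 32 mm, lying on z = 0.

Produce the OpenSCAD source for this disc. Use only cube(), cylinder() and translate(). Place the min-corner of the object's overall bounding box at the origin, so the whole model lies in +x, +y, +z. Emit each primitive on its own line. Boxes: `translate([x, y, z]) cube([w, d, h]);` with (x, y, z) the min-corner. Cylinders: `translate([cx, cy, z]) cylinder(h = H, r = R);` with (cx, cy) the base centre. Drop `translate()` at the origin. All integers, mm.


translate([196, 196, 0]) cylinder(h = 32, r = 196);


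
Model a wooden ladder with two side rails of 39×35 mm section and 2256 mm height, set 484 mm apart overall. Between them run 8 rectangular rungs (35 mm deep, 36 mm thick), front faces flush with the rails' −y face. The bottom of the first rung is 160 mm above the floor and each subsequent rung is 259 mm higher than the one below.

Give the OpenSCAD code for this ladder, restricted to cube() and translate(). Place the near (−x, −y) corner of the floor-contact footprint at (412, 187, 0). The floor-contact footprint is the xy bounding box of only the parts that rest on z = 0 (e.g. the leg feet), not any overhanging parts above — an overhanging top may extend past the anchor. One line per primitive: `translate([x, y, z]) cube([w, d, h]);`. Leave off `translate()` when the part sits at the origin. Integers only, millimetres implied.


translate([412, 187, 0]) cube([39, 35, 2256]);
translate([857, 187, 0]) cube([39, 35, 2256]);
translate([451, 187, 160]) cube([406, 35, 36]);
translate([451, 187, 419]) cube([406, 35, 36]);
translate([451, 187, 678]) cube([406, 35, 36]);
translate([451, 187, 937]) cube([406, 35, 36]);
translate([451, 187, 1196]) cube([406, 35, 36]);
translate([451, 187, 1455]) cube([406, 35, 36]);
translate([451, 187, 1714]) cube([406, 35, 36]);
translate([451, 187, 1973]) cube([406, 35, 36]);


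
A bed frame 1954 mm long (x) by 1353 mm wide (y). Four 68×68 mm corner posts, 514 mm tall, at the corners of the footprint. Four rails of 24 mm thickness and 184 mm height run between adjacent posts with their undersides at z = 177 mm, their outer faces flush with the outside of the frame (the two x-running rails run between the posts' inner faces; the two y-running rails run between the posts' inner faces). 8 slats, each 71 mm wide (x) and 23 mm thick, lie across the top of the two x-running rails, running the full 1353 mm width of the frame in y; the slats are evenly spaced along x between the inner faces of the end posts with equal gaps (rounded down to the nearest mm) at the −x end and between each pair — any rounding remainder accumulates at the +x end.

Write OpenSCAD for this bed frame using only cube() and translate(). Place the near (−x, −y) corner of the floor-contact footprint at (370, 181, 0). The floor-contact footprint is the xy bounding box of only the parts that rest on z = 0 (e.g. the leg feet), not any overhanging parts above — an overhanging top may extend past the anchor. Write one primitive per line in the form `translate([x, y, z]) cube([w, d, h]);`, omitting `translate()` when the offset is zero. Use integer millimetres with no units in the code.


translate([370, 181, 0]) cube([68, 68, 514]);
translate([370, 1466, 0]) cube([68, 68, 514]);
translate([2256, 181, 0]) cube([68, 68, 514]);
translate([2256, 1466, 0]) cube([68, 68, 514]);
translate([438, 181, 177]) cube([1818, 24, 184]);
translate([438, 1510, 177]) cube([1818, 24, 184]);
translate([370, 249, 177]) cube([24, 1217, 184]);
translate([2300, 249, 177]) cube([24, 1217, 184]);
translate([576, 181, 361]) cube([71, 1353, 23]);
translate([785, 181, 361]) cube([71, 1353, 23]);
translate([994, 181, 361]) cube([71, 1353, 23]);
translate([1203, 181, 361]) cube([71, 1353, 23]);
translate([1412, 181, 361]) cube([71, 1353, 23]);
translate([1621, 181, 361]) cube([71, 1353, 23]);
translate([1830, 181, 361]) cube([71, 1353, 23]);
translate([2039, 181, 361]) cube([71, 1353, 23]);


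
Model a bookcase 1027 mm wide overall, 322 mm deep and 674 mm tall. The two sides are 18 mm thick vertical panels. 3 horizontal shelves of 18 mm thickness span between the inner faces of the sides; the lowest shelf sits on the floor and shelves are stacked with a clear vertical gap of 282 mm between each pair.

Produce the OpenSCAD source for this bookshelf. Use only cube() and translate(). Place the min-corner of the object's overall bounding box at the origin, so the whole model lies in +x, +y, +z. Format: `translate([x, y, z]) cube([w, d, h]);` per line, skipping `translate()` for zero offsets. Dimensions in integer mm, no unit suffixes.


cube([18, 322, 674]);
translate([1009, 0, 0]) cube([18, 322, 674]);
translate([18, 0, 0]) cube([991, 322, 18]);
translate([18, 0, 300]) cube([991, 322, 18]);
translate([18, 0, 600]) cube([991, 322, 18]);


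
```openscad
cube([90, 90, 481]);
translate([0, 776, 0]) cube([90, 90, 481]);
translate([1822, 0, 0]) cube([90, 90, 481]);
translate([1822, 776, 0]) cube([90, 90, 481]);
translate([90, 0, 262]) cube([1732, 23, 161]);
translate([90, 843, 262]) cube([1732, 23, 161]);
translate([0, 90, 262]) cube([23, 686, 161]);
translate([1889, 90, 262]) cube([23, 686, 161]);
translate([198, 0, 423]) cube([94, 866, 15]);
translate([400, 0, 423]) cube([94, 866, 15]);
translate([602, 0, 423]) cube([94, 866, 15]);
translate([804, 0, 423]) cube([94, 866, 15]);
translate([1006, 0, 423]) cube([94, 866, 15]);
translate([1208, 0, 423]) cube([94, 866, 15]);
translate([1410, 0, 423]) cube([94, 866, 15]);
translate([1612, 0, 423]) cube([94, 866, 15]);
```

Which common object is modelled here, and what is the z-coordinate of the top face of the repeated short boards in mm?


A bed frame. The slat-top height is 438 mm.

Four posts, four rails, and a row of slats — a bed frame. Slats sit on the rails at z = 262 + 161 = 423; with slat thickness 15, the top is 438 mm.


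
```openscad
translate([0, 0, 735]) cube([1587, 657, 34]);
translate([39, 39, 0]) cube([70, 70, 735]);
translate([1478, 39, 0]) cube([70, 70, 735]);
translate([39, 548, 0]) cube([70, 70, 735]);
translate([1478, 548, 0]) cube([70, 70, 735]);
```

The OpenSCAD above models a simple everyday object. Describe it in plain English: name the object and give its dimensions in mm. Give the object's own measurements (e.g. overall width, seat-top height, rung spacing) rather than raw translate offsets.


A rectangular dining table. The top is 1587×657×34 mm with its upper surface at z = 769 mm. It stands on four 70×70 mm square legs, each inset 39 mm from the nearest pair of top edges, running from the floor to the underside of the top.


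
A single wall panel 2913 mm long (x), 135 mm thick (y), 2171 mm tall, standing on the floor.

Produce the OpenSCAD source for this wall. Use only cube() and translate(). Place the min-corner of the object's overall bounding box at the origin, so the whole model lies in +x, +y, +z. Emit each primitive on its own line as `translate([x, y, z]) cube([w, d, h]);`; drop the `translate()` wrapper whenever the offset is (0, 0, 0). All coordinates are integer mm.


cube([2913, 135, 2171]);


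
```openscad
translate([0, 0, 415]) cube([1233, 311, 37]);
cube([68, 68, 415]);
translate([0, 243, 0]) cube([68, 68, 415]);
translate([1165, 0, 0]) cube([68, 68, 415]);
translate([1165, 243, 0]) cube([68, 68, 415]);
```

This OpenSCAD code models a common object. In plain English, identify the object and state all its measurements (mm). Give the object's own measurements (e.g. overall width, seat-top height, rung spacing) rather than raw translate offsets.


A bench: a 1233×311 mm seat slab, 37 mm thick, top at z = 452 mm, on four 68×68 mm square legs flush with the seat corners and standing on z = 0.


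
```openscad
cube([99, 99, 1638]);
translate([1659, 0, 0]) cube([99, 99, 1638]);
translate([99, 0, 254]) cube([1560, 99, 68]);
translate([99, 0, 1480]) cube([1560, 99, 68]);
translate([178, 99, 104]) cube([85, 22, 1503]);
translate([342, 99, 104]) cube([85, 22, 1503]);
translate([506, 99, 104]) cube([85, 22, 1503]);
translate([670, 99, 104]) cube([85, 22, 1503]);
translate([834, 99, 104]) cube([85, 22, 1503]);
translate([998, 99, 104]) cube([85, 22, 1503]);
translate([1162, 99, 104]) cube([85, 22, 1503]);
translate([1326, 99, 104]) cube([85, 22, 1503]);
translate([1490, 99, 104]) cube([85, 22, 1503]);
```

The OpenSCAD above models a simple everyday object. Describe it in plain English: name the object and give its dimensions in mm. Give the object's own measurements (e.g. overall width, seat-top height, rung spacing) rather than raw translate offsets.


A fence section. Two 99×99 mm posts, 1638 mm tall, stand on the floor with a clear span of 1560 mm between their inner faces. Two horizontal rails of 99×68 mm section span the gap between the posts with their undersides at z = 254 mm and z = 1480 mm, flush with the posts' −y face. 9 pickets, each 85 mm wide, 22 mm thick and 1503 mm tall, are fixed to the +y face of the rails with their bottoms at z = 104 mm, spaced across the span with a 79 mm gap after the −x post and between neighbouring pickets, with 84 mm left before the +x post.


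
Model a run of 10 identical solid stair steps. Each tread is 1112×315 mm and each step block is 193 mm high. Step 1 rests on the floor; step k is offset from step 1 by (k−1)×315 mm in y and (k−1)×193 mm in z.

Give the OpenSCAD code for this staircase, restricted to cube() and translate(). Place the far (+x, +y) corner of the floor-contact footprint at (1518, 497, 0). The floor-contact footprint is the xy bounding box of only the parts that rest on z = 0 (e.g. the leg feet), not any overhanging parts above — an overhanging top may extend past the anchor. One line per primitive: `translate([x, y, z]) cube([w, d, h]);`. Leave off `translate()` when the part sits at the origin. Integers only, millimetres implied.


translate([406, 182, 0]) cube([1112, 315, 193]);
translate([406, 497, 193]) cube([1112, 315, 193]);
translate([406, 812, 386]) cube([1112, 315, 193]);
translate([406, 1127, 579]) cube([1112, 315, 193]);
translate([406, 1442, 772]) cube([1112, 315, 193]);
translate([406, 1757, 965]) cube([1112, 315, 193]);
translate([406, 2072, 1158]) cube([1112, 315, 193]);
translate([406, 2387, 1351]) cube([1112, 315, 193]);
translate([406, 2702, 1544]) cube([1112, 315, 193]);
translate([406, 3017, 1737]) cube([1112, 315, 193]);


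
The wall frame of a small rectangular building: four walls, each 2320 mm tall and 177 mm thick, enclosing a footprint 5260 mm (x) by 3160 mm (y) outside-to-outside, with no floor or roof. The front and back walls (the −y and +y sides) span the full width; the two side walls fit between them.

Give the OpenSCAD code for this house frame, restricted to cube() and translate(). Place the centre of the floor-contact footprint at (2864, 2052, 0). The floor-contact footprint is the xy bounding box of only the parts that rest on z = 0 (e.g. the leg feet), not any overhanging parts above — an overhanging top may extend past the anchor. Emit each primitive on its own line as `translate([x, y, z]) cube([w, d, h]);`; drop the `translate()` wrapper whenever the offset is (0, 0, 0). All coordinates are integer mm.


translate([234, 472, 0]) cube([5260, 177, 2320]);
translate([234, 3455, 0]) cube([5260, 177, 2320]);
translate([234, 649, 0]) cube([177, 2806, 2320]);
translate([5317, 649, 0]) cube([177, 2806, 2320]);


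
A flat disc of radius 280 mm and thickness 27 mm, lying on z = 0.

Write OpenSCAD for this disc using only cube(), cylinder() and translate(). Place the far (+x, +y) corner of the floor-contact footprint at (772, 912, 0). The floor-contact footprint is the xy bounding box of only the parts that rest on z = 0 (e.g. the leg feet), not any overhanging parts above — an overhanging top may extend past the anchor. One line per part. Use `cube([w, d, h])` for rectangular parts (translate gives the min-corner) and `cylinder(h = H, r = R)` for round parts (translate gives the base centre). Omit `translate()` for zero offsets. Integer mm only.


translate([492, 632, 0]) cylinder(h = 27, r = 280);


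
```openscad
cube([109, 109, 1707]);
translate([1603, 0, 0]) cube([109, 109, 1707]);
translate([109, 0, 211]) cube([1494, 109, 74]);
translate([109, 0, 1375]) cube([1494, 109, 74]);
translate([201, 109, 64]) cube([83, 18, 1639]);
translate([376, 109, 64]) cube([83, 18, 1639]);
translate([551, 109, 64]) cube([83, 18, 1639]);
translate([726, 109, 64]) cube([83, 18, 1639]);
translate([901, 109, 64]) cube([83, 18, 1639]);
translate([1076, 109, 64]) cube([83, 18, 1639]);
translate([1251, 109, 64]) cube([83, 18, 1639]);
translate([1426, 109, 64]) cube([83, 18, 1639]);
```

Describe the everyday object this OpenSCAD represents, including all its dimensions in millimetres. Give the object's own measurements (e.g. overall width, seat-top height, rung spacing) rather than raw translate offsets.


A fence section. Two 109×109 mm posts, 1707 mm tall, stand on the floor with a clear span of 1494 mm between their inner faces. Two horizontal rails of 109×74 mm section span the gap between the posts with their undersides at z = 211 mm and z = 1375 mm, flush with the posts' −y face. 8 pickets, each 83 mm wide, 18 mm thick and 1639 mm tall, are fixed to the +y face of the rails with their bottoms at z = 64 mm, spaced across the span with a 92 mm gap after the −x post and between neighbouring pickets, with 94 mm left before the +x post.


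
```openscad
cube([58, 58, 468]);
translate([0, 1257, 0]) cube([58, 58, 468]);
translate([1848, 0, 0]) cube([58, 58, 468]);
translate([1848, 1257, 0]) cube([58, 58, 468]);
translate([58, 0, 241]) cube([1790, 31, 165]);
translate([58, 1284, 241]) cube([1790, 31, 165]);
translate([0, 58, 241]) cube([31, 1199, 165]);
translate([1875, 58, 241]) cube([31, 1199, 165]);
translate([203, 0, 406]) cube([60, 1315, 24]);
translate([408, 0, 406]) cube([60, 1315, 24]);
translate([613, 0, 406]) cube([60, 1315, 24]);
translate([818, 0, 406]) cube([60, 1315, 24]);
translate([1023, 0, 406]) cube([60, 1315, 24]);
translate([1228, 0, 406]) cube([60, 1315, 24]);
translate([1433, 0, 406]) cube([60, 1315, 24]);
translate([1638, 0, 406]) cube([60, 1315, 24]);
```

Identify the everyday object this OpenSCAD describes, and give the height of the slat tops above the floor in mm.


A bed frame. The slat-top height is 430 mm.

Four posts, four rails, and a row of slats — a bed frame. Slats sit on the rails at z = 241 + 165 = 406; with slat thickness 24, the top is 430 mm.


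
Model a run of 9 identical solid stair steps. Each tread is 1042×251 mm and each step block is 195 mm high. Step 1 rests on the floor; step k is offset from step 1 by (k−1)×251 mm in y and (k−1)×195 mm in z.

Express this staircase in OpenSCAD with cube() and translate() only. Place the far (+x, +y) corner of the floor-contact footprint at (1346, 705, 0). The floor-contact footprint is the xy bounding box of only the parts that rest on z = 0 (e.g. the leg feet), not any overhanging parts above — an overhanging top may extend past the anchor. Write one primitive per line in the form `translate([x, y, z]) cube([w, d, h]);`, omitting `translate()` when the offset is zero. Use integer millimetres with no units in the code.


translate([304, 454, 0]) cube([1042, 251, 195]);
translate([304, 705, 195]) cube([1042, 251, 195]);
translate([304, 956, 390]) cube([1042, 251, 195]);
translate([304, 1207, 585]) cube([1042, 251, 195]);
translate([304, 1458, 780]) cube([1042, 251, 195]);
translate([304, 1709, 975]) cube([1042, 251, 195]);
translate([304, 1960, 1170]) cube([1042, 251, 195]);
translate([304, 2211, 1365]) cube([1042, 251, 195]);
translate([304, 2462, 1560]) cube([1042, 251, 195]);


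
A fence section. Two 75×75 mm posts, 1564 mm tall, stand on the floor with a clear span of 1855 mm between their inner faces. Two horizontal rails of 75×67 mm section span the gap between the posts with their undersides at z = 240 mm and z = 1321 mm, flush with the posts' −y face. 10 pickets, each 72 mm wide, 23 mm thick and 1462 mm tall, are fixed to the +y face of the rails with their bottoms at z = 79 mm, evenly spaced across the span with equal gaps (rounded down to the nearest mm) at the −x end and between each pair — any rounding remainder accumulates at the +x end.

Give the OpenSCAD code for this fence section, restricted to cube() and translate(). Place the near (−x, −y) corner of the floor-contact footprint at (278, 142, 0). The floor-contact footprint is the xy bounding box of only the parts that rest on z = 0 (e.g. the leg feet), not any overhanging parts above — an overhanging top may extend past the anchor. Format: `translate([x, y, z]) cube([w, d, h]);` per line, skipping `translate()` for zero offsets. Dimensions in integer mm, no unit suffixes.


translate([278, 142, 0]) cube([75, 75, 1564]);
translate([2208, 142, 0]) cube([75, 75, 1564]);
translate([353, 142, 240]) cube([1855, 75, 67]);
translate([353, 142, 1321]) cube([1855, 75, 67]);
translate([456, 217, 79]) cube([72, 23, 1462]);
translate([631, 217, 79]) cube([72, 23, 1462]);
translate([806, 217, 79]) cube([72, 23, 1462]);
translate([981, 217, 79]) cube([72, 23, 1462]);
translate([1156, 217, 79]) cube([72, 23, 1462]);
translate([1331, 217, 79]) cube([72, 23, 1462]);
translate([1506, 217, 79]) cube([72, 23, 1462]);
translate([1681, 217, 79]) cube([72, 23, 1462]);
translate([1856, 217, 79]) cube([72, 23, 1462]);
translate([2031, 217, 79]) cube([72, 23, 1462]);


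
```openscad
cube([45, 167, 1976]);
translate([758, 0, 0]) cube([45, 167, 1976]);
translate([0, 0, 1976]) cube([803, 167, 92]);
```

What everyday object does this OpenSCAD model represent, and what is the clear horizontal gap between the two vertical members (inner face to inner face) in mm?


A door frame. The clear opening width is 713 mm.

Two 1976 mm tall posts with a header on top — a door frame. The left jamb is 45 mm wide at x = 0; the right jamb starts at x = 758. The clear opening is 758 − 45 = 713 mm.


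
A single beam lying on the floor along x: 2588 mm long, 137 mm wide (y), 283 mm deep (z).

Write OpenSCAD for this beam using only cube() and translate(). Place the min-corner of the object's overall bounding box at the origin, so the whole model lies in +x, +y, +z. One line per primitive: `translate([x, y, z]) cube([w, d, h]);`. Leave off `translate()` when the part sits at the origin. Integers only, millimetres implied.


cube([2588, 137, 283]);


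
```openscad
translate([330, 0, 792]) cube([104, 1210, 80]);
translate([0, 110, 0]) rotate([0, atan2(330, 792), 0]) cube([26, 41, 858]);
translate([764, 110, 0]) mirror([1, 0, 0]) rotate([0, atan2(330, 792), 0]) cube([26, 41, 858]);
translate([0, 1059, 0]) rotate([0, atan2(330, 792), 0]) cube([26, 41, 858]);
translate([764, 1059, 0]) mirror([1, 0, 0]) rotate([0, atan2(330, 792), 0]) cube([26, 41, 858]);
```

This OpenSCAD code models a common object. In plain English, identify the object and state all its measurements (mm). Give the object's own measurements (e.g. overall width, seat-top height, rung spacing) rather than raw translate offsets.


A sawhorse. A 104×1210×80 mm beam (x, y, z) sits on two A-frame leg pairs. Each pair is two raked legs of 26×41 mm section (41 mm along y) splaying symmetrically in x. Each leg rises 792 mm vertically over 330 mm of horizontal reach and is 858 mm long along its own axis. Every leg's outer bottom edge rests on the floor and its outer top edge meets a bottom edge of the beam — the left legs (tilting toward +x) meet the beam's −x bottom edge, the right legs (their mirror images, tilting toward −x) meet its +x bottom edge — so the leg tops tuck under the beam, the beam's underside is 792 mm above the floor, and the feet are 764 mm apart outside-to-outside with the beam centred between them. The two leg pairs are set in 110 mm from either end of the beam.
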